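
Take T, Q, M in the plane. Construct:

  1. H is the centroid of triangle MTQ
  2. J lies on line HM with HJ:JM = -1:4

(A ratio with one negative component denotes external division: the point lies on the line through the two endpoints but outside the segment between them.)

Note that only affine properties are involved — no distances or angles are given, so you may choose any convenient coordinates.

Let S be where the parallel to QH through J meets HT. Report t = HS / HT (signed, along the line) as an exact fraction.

Assign T = (0, 0), Q = (1, 0), M = (0, 1) — the answer is frame-independent, so this choice is without loss of generality.
1. H is the centroid of triangle MTQ ⇒ H = (1/3, 1/3)
2. J lies on line HM with HJ:JM = -1:4 ⇒ J = (4/9, 1/9)
through J parallel to QH: direction (-2/3, 1/3); meets HT at S = (2/9, 2/9)
S = H + t·(T−H) with t = 1/3

t = 1/3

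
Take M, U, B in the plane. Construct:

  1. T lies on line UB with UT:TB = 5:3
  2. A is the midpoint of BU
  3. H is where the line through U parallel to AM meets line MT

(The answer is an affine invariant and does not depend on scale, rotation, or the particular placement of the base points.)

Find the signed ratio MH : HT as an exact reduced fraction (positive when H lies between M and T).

Choose coordinates M = (0, 0), U = (1, 0), B = (0, 1).
1. T lies on line UB with UT:TB = 5:3 ⇒ T = (3/8, 5/8)
2. A is the midpoint of BU ⇒ A = (1/2, 1/2)
3. H is where the line through U parallel to AM meets line MT ⇒ H = (-3/2, -5/2)
H = M + t·(T−M) with t = -4, so MH:HT = t:(1−t) = -4:5

MH:HT = -4/5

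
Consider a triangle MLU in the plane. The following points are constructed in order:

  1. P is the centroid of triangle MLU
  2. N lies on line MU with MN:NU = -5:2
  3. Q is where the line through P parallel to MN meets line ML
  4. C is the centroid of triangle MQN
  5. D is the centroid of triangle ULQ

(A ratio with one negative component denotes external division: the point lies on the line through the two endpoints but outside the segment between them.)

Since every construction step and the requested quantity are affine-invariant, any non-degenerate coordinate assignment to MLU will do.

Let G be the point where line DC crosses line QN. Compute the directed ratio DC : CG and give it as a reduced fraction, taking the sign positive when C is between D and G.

DC:CG = -13/5

Choose coordinates M = (0, 0), L = (1, 0), U = (0, 1).
1. P is the centroid of triangle MLU ⇒ P = (1/3, 1/3)
2. N lies on line MU with MN:NU = -5:2 ⇒ N = (0, 5/3)
3. Q is where the line through P parallel to MN meets line ML ⇒ Q = (1/3, 0)
4. C is the centroid of triangle MQN ⇒ C = (1/9, 5/9)
5. D is the centroid of triangle ULQ ⇒ D = (4/9, 1/3)
line DC meets QN at G = (28/117, 55/117)
C = D + t·(G−D) with t = 13/8, so DC:CG = 13/8:-5/8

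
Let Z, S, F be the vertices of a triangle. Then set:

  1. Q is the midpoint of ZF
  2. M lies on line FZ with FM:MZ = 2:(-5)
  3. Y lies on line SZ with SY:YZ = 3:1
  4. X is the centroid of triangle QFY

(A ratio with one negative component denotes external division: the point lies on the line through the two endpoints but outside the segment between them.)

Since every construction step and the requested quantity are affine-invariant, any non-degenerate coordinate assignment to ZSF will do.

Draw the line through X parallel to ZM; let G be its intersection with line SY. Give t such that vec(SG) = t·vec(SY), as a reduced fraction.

t = 11/9

Work in coordinates with Z = (0, 0), S = (1, 0), F = (0, 1).
1. Q is the midpoint of ZF ⇒ Q = (0, 1/2)
2. M lies on line FZ with FM:MZ = 2:(-5) ⇒ M = (0, 5/3)
3. Y lies on line SZ with SY:YZ = 3:1 ⇒ Y = (1/4, 0)
4. X is the centroid of triangle QFY ⇒ X = (1/12, 1/2)
through X parallel to ZM: direction (0, 5/3); meets SY at G = (1/12, 0)
G = S + t·(Y−S) with t = 11/9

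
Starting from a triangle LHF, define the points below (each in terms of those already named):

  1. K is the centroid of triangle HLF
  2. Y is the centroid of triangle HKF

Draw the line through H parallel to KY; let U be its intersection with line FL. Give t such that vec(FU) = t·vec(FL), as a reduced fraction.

t = 2

Set L = (0, 0), H = (1, 0), F = (0, 1); any affine frame gives the same invariant.
1. K is the centroid of triangle HLF ⇒ K = (1/3, 1/3)
2. Y is the centroid of triangle HKF ⇒ Y = (4/9, 4/9)
through H parallel to KY: direction (1/9, 1/9); meets FL at U = (0, -1)
U = F + t·(L−F) with t = 2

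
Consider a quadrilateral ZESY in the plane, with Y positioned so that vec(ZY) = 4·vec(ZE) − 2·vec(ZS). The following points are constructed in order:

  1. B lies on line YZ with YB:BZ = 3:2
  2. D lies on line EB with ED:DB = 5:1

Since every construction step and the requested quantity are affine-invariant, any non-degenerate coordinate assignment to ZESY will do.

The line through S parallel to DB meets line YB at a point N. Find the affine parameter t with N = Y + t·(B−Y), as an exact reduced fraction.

Assign Z = (0, 0), E = (1, 0), S = (0, 1), Y = (4, -2) — the answer is frame-independent, so this choice is without loss of generality.
1. B lies on line YZ with YB:BZ = 3:2 ⇒ B = (8/5, -4/5)
2. D lies on line EB with ED:DB = 5:1 ⇒ D = (3/2, -2/3)
through S parallel to DB: direction (1/10, -2/15); meets YB at N = (6/5, -3/5)
N = Y + t·(B−Y) with t = 7/6

t = 7/6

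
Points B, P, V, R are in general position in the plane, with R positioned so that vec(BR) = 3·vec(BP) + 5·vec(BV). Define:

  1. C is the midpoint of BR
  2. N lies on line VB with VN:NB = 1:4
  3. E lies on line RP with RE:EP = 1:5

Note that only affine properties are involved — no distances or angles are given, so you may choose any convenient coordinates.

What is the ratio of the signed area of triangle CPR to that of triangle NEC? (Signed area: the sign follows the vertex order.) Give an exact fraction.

Choose coordinates B = (0, 0), P = (1, 0), V = (0, 1), R = (3, 5).
1. C is the midpoint of BR ⇒ C = (3/2, 5/2)
2. N lies on line VB with VN:NB = 1:4 ⇒ N = (0, 4/5)
3. E lies on line RP with RE:EP = 1:5 ⇒ E = (8/3, 25/6)
2·[CPR] = 5/2, 2·[NEC] = -31/60
[CPR]:[NEC] = 5/2:-31/60 = -150/31

[CPR]:[NEC] = -150/31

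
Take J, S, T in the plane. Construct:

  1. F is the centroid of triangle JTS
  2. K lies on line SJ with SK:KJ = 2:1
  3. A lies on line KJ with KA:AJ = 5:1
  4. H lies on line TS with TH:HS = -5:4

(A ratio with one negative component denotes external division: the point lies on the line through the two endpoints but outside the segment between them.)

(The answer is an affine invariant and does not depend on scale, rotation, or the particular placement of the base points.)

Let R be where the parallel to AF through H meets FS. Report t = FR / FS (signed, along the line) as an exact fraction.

t = 149/17

Choose coordinates J = (0, 0), S = (1, 0), T = (0, 1).
1. F is the centroid of triangle JTS ⇒ F = (1/3, 1/3)
2. K lies on line SJ with SK:KJ = 2:1 ⇒ K = (1/3, 0)
3. A lies on line KJ with KA:AJ = 5:1 ⇒ A = (1/18, 0)
4. H lies on line TS with TH:HS = -5:4 ⇒ H = (5, -4)
through H parallel to AF: direction (5/18, 1/3); meets FS at R = (105/17, -44/17)
R = F + t·(S−F) with t = 149/17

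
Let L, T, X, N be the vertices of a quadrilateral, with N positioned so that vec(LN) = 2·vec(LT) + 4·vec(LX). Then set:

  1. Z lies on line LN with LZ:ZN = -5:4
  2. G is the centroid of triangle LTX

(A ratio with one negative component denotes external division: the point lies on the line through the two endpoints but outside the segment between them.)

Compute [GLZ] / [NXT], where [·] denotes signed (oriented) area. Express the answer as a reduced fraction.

Set L = (0, 0), T = (1, 0), X = (0, 1), N = (2, 4); any affine frame gives the same invariant.
1. Z lies on line LN with LZ:ZN = -5:4 ⇒ Z = (10, 20)
2. G is the centroid of triangle LTX ⇒ G = (1/3, 1/3)
2·[GLZ] = -10/3, 2·[NXT] = 5
[GLZ]:[NXT] = -10/3:5 = -2/3

[GLZ]:[NXT] = -2/3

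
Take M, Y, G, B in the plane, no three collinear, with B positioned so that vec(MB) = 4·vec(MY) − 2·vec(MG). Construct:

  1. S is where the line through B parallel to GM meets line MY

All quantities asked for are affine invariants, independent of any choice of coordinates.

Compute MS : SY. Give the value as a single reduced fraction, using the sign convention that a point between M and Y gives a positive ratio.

MS:SY = -4/3

Work in coordinates with M = (0, 0), Y = (1, 0), G = (0, 1), B = (4, -2).
1. S is where the line through B parallel to GM meets line MY ⇒ S = (4, 0)
S = M + t·(Y−M) with t = 4, so MS:SY = t:(1−t) = 4:-3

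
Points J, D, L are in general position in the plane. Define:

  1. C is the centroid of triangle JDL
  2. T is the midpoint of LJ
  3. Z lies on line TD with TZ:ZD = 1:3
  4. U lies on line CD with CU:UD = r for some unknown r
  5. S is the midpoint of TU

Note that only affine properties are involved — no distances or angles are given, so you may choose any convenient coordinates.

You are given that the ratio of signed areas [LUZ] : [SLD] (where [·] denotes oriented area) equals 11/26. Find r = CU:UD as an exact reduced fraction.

r = 1/2

Set J = (0, 0), D = (1, 0), L = (0, 1); any affine frame gives the same invariant.
1. C is the centroid of triangle JDL ⇒ C = (1/3, 1/3)
2. T is the midpoint of LJ ⇒ T = (0, 1/2)
3. Z lies on line TD with TZ:ZD = 1:3 ⇒ Z = (1/4, 3/8)
4. With CU:UD = r, write λ = r/(r+1) so U = C + λ·(D−C); U is affine-linear in λ
5. S is the midpoint of TU ⇒ S is an affine combination of earlier points and hence also affine-linear in λ
Every point depending on U is an affine combination of U and λ-independent points, so each such coordinate is linear in λ; the λ² term in each signed area is a multiple of (D−C)×(D−C) = 0, so 2·[LUZ] and 2·[SLD] are each linear in λ. Evaluating at λ=0 and λ=1:
  2·[LUZ] = -1/3·λ − 1/24,   2·[SLD] = 1/6·λ − 5/12
So [LUZ]:[SLD] = (-1/3·λ − 1/24) / (1/6·λ − 5/12). Setting this equal to 11/26:
  -1/3·λ − 1/24 = 11/26·(1/6·λ − 5/12)  ⇒  λ = 1/3
Then r = λ/(1−λ) = (1/3)/(2/3) = 1/2. Check: with r = 1/2, U = (5/9, 2/9) and [LUZ]:[SLD] = 11/26 as required.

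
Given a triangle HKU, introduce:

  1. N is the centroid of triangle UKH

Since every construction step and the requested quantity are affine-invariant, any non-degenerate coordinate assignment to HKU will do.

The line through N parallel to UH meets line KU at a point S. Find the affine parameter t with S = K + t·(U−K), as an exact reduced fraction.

t = 2/3

Choose coordinates H = (0, 0), K = (1, 0), U = (0, 1).
1. N is the centroid of triangle UKH ⇒ N = (1/3, 1/3)
through N parallel to UH: direction (0, -1); meets KU at S = (1/3, 2/3)
S = K + t·(U−K) with t = 2/3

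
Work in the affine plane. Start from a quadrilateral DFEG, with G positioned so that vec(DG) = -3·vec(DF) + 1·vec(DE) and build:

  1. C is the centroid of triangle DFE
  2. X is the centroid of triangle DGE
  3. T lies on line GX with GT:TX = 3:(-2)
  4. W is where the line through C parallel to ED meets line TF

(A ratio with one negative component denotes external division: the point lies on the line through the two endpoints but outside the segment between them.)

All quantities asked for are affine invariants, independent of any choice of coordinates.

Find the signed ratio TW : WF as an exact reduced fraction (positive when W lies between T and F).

Assign D = (0, 0), F = (1, 0), E = (0, 1), G = (-3, 1) — the answer is frame-independent, so this choice is without loss of generality.
1. C is the centroid of triangle DFE ⇒ C = (1/3, 1/3)
2. X is the centroid of triangle DGE ⇒ X = (-1, 2/3)
3. T lies on line GX with GT:TX = 3:(-2) ⇒ T = (3, 0)
4. W is where the line through C parallel to ED meets line TF ⇒ W = (1/3, 0)
W = T + t·(F−T) with t = 4/3, so TW:WF = t:(1−t) = 4/3:-1/3

TW:WF = -4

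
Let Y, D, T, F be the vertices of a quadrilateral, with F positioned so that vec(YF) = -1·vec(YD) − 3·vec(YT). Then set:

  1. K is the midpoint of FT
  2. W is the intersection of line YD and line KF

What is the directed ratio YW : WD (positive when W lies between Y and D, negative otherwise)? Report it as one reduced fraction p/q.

YW:WD = -1/5

Set Y = (0, 0), D = (1, 0), T = (0, 1), F = (-1, -3); any affine frame gives the same invariant.
1. K is the midpoint of FT ⇒ K = (-1/2, -1)
2. W is the intersection of line YD and line KF ⇒ W = (-1/4, 0)
W = Y + t·(D−Y) with t = -1/4, so YW:WD = t:(1−t) = -1/4:5/4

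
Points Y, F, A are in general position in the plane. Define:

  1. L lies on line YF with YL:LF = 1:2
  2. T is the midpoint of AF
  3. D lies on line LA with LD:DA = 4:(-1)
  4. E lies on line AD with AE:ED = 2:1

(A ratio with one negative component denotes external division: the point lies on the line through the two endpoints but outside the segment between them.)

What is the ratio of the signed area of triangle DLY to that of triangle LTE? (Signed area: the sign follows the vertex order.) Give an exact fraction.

Set Y = (0, 0), F = (1, 0), A = (0, 1); any affine frame gives the same invariant.
1. L lies on line YF with YL:LF = 1:2 ⇒ L = (1/3, 0)
2. T is the midpoint of AF ⇒ T = (1/2, 1/2)
3. D lies on line LA with LD:DA = 4:(-1) ⇒ D = (-1/9, 4/3)
4. E lies on line AD with AE:ED = 2:1 ⇒ E = (-2/27, 11/9)
2·[DLY] = -4/9, 2·[LTE] = 11/27
[DLY]:[LTE] = -4/9:11/27 = -12/11

[DLY]:[LTE] = -12/11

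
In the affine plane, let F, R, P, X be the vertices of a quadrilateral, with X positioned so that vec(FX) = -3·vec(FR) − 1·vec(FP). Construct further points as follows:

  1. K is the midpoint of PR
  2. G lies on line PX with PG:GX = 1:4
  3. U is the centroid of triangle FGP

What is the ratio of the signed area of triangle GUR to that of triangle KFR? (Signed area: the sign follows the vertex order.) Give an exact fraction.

[GUR]:[KFR] = -4/15

Work in coordinates with F = (0, 0), R = (1, 0), P = (0, 1), X = (-3, -1).
1. K is the midpoint of PR ⇒ K = (1/2, 1/2)
2. G lies on line PX with PG:GX = 1:4 ⇒ G = (-3/5, 3/5)
3. U is the centroid of triangle FGP ⇒ U = (-1/5, 8/15)
2·[GUR] = -2/15, 2·[KFR] = 1/2
[GUR]:[KFR] = -2/15:1/2 = -4/15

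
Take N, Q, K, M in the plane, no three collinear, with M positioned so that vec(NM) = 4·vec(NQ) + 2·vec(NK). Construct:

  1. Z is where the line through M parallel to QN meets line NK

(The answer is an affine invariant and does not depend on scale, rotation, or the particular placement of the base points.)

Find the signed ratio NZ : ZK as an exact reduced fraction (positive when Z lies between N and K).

NZ:ZK = -2

Work in coordinates with N = (0, 0), Q = (1, 0), K = (0, 1), M = (4, 2).
1. Z is where the line through M parallel to QN meets line NK ⇒ Z = (0, 2)
Z = N + t·(K−N) with t = 2, so NZ:ZK = t:(1−t) = 2:-1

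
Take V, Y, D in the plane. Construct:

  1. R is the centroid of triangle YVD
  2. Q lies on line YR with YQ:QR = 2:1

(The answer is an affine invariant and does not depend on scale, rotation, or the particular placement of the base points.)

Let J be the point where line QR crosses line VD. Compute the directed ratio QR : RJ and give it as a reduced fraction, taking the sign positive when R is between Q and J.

Choose coordinates V = (0, 0), Y = (1, 0), D = (0, 1).
1. R is the centroid of triangle YVD ⇒ R = (1/3, 1/3)
2. Q lies on line YR with YQ:QR = 2:1 ⇒ Q = (5/9, 2/9)
line QR meets VD at J = (0, 1/2)
R = Q + t·(J−Q) with t = 2/5, so QR:RJ = 2/5:3/5

QR:RJ = 2/3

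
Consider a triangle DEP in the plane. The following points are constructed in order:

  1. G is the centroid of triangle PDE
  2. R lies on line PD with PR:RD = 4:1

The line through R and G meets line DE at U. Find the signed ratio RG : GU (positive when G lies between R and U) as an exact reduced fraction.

RG:GU = -2/5

Set D = (0, 0), E = (1, 0), P = (0, 1); any affine frame gives the same invariant.
1. G is the centroid of triangle PDE ⇒ G = (1/3, 1/3)
2. R lies on line PD with PR:RD = 4:1 ⇒ R = (0, 1/5)
line RG meets DE at U = (-1/2, 0)
G = R + t·(U−R) with t = -2/3, so RG:GU = -2/3:5/3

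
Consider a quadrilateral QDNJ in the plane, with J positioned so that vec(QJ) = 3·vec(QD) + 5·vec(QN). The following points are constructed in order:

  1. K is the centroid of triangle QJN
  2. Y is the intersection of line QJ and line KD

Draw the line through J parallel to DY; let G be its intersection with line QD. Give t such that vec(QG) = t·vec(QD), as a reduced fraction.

Work in coordinates with Q = (0, 0), D = (1, 0), N = (0, 1), J = (3, 5).
1. K is the centroid of triangle QJN ⇒ K = (1, 2)
2. Y is the intersection of line QJ and line KD ⇒ Y = (1, 5/3)
through J parallel to DY: direction (0, 5/3); meets QD at G = (3, 0)
G = Q + t·(D−Q) with t = 3

t = 3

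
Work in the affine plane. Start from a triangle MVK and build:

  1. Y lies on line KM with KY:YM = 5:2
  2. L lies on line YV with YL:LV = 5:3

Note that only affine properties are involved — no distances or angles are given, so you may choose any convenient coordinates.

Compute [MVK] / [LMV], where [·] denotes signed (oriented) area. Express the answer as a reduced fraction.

Work in coordinates with M = (0, 0), V = (1, 0), K = (0, 1).
1. Y lies on line KM with KY:YM = 5:2 ⇒ Y = (0, 2/7)
2. L lies on line YV with YL:LV = 5:3 ⇒ L = (5/8, 3/28)
2·[MVK] = 1, 2·[LMV] = 3/28
[MVK]:[LMV] = 1:3/28 = 28/3

[MVK]:[LMV] = 28/3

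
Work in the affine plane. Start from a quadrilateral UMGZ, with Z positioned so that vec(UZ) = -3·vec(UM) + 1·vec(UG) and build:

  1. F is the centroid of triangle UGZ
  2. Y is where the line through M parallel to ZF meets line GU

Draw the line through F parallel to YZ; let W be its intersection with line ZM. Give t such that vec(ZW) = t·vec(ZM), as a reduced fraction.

Work in coordinates with U = (0, 0), M = (1, 0), G = (0, 1), Z = (-3, 1).
1. F is the centroid of triangle UGZ ⇒ F = (-1, 2/3)
2. Y is where the line through M parallel to ZF meets line GU ⇒ Y = (0, 1/6)
through F parallel to YZ: direction (-3, 5/6); meets ZM at W = (5, -1)
W = Z + t·(M−Z) with t = 2

t = 2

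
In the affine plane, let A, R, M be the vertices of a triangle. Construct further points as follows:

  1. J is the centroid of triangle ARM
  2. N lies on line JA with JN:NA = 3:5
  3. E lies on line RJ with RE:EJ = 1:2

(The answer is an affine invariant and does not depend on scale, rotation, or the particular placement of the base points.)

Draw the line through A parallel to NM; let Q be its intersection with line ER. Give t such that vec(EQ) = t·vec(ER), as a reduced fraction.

t = -46/11

Set A = (0, 0), R = (1, 0), M = (0, 1); any affine frame gives the same invariant.
1. J is the centroid of triangle ARM ⇒ J = (1/3, 1/3)
2. N lies on line JA with JN:NA = 3:5 ⇒ N = (5/24, 5/24)
3. E lies on line RJ with RE:EJ = 1:2 ⇒ E = (7/9, 1/9)
through A parallel to NM: direction (-5/24, 19/24); meets ER at Q = (-5/33, 19/33)
Q = E + t·(R−E) with t = -46/11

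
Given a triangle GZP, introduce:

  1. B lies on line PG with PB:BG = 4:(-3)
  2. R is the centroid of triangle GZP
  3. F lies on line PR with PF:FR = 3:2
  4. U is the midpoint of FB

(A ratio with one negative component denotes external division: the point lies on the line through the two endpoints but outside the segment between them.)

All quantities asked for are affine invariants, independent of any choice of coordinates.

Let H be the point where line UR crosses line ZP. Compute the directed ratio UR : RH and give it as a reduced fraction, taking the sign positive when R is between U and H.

Choose coordinates G = (0, 0), Z = (1, 0), P = (0, 1).
1. B lies on line PG with PB:BG = 4:(-3) ⇒ B = (0, -3)
2. R is the centroid of triangle GZP ⇒ R = (1/3, 1/3)
3. F lies on line PR with PF:FR = 3:2 ⇒ F = (1/5, 3/5)
4. U is the midpoint of FB ⇒ U = (1/10, -6/5)
line UR meets ZP at H = (20/53, 33/53)
R = U + t·(H−U) with t = 53/63, so UR:RH = 53/63:10/63

UR:RH = 53/10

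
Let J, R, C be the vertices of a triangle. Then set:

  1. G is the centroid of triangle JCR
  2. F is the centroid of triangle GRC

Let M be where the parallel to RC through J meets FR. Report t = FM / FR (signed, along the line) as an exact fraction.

t = -8

Work in coordinates with J = (0, 0), R = (1, 0), C = (0, 1).
1. G is the centroid of triangle JCR ⇒ G = (1/3, 1/3)
2. F is the centroid of triangle GRC ⇒ F = (4/9, 4/9)
through J parallel to RC: direction (-1, 1); meets FR at M = (-4, 4)
M = F + t·(R−F) with t = -8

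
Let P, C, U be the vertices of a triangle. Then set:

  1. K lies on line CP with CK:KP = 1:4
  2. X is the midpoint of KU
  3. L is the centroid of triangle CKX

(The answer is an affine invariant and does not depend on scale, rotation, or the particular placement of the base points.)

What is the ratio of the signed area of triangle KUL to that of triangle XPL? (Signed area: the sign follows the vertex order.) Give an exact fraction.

Choose coordinates P = (0, 0), C = (1, 0), U = (0, 1).
1. K lies on line CP with CK:KP = 1:4 ⇒ K = (4/5, 0)
2. X is the midpoint of KU ⇒ X = (2/5, 1/2)
3. L is the centroid of triangle CKX ⇒ L = (11/15, 1/6)
2·[KUL] = -1/15, 2·[XPL] = 3/10
[KUL]:[XPL] = -1/15:3/10 = -2/9

[KUL]:[XPL] = -2/9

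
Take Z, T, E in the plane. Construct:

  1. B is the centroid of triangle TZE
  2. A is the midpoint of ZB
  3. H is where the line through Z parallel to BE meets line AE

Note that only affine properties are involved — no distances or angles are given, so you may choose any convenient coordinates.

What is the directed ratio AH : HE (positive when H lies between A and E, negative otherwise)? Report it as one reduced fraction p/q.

Set Z = (0, 0), T = (1, 0), E = (0, 1); any affine frame gives the same invariant.
1. B is the centroid of triangle TZE ⇒ B = (1/3, 1/3)
2. A is the midpoint of ZB ⇒ A = (1/6, 1/6)
3. H is where the line through Z parallel to BE meets line AE ⇒ H = (1/3, -2/3)
H = A + t·(E−A) with t = -1, so AH:HE = t:(1−t) = -1:2

AH:HE = -1/2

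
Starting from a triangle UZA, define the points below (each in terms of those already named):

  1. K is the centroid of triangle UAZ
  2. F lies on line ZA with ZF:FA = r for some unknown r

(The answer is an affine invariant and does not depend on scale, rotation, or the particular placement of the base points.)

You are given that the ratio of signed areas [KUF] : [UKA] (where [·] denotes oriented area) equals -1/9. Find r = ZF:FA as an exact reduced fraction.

r = 5/4

Work in coordinates with U = (0, 0), Z = (1, 0), A = (0, 1).
1. K is the centroid of triangle UAZ ⇒ K = (1/3, 1/3)
2. With ZF:FA = r, write λ = r/(r+1) so F = Z + λ·(A−Z); F is affine-linear in λ
Every point depending on F is an affine combination of F and λ-independent points, so each such coordinate is linear in λ; the λ² term in each signed area is a multiple of (A−Z)×(A−Z) = 0, so 2·[KUF] and 2·[UKA] are each linear in λ. Evaluating at λ=0 and λ=1:
  2·[KUF] = -2/3·λ + 1/3,   2·[UKA] = 1/3
So [KUF]:[UKA] = (-2/3·λ + 1/3) / (1/3). Setting this equal to -1/9:
  -2/3·λ + 1/3 = -1/9·(1/3)  ⇒  λ = 5/9
Then r = λ/(1−λ) = (5/9)/(4/9) = 5/4. Check: with r = 5/4, F = (4/9, 5/9) and [KUF]:[UKA] = -1/9 as required.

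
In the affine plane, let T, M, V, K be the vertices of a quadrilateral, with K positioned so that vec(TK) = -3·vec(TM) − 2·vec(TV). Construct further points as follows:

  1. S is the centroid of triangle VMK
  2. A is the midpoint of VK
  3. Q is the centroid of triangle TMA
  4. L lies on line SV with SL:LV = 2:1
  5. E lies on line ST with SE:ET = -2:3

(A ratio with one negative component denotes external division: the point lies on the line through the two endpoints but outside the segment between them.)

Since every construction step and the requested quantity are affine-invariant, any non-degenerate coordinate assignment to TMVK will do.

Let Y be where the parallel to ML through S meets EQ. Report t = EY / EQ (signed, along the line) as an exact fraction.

t = 42/55

Work in coordinates with T = (0, 0), M = (1, 0), V = (0, 1), K = (-3, -2).
1. S is the centroid of triangle VMK ⇒ S = (-2/3, -1/3)
2. A is the midpoint of VK ⇒ A = (-3/2, -1/2)
3. Q is the centroid of triangle TMA ⇒ Q = (-1/6, -1/6)
4. L lies on line SV with SL:LV = 2:1 ⇒ L = (-2/9, 5/9)
5. E lies on line ST with SE:ET = -2:3 ⇒ E = (-2, -1)
through S parallel to ML: direction (-11/9, 5/9); meets EQ at Y = (-3/5, -4/11)
Y = E + t·(Q−E) with t = 42/55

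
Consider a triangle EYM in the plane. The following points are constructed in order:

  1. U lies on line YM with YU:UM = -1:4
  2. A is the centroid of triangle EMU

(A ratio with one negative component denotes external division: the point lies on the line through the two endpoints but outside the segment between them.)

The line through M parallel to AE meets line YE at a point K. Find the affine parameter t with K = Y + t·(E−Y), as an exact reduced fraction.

t = 3

Work in coordinates with E = (0, 0), Y = (1, 0), M = (0, 1).
1. U lies on line YM with YU:UM = -1:4 ⇒ U = (4/3, -1/3)
2. A is the centroid of triangle EMU ⇒ A = (4/9, 2/9)
through M parallel to AE: direction (-4/9, -2/9); meets YE at K = (-2, 0)
K = Y + t·(E−Y) with t = 3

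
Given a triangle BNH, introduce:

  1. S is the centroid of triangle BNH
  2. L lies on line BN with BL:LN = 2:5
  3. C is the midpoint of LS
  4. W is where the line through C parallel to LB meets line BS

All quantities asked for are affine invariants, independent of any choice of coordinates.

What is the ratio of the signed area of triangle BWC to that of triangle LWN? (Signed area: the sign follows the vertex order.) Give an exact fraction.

[BWC]:[LWN] = 1/5

Assign B = (0, 0), N = (1, 0), H = (0, 1) — the answer is frame-independent, so this choice is without loss of generality.
1. S is the centroid of triangle BNH ⇒ S = (1/3, 1/3)
2. L lies on line BN with BL:LN = 2:5 ⇒ L = (2/7, 0)
3. C is the midpoint of LS ⇒ C = (13/42, 1/6)
4. W is where the line through C parallel to LB meets line BS ⇒ W = (1/6, 1/6)
2·[BWC] = -1/42, 2·[LWN] = -5/42
[BWC]:[LWN] = -1/42:-5/42 = 1/5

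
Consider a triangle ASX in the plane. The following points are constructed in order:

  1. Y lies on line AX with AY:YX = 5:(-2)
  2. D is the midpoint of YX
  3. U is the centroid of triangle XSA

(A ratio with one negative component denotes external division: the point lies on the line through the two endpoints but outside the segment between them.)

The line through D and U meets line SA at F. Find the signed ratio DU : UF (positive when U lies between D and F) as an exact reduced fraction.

DU:UF = 3

Work in coordinates with A = (0, 0), S = (1, 0), X = (0, 1).
1. Y lies on line AX with AY:YX = 5:(-2) ⇒ Y = (0, 5/3)
2. D is the midpoint of YX ⇒ D = (0, 4/3)
3. U is the centroid of triangle XSA ⇒ U = (1/3, 1/3)
line DU meets SA at F = (4/9, 0)
U = D + t·(F−D) with t = 3/4, so DU:UF = 3/4:1/4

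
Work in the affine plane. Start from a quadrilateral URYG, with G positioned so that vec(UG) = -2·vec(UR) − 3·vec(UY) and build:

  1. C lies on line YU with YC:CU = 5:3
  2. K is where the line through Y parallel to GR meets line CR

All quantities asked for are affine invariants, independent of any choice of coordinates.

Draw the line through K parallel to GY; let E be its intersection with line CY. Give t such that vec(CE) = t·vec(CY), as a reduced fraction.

Work in coordinates with U = (0, 0), R = (1, 0), Y = (0, 1), G = (-2, -3).
1. C lies on line YU with YC:CU = 5:3 ⇒ C = (0, 3/8)
2. K is where the line through Y parallel to GR meets line CR ⇒ K = (-5/11, 6/11)
through K parallel to GY: direction (2, 4); meets CY at E = (0, 16/11)
E = C + t·(Y−C) with t = 19/11

t = 19/11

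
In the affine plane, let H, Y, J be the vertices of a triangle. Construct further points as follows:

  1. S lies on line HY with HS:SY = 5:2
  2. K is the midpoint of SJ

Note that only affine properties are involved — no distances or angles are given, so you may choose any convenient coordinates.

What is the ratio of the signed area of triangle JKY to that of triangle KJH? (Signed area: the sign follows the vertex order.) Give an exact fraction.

Choose coordinates H = (0, 0), Y = (1, 0), J = (0, 1).
1. S lies on line HY with HS:SY = 5:2 ⇒ S = (5/7, 0)
2. K is the midpoint of SJ ⇒ K = (5/14, 1/2)
2·[JKY] = 1/7, 2·[KJH] = 5/14
[JKY]:[KJH] = 1/7:5/14 = 2/5

[JKY]:[KJH] = 2/5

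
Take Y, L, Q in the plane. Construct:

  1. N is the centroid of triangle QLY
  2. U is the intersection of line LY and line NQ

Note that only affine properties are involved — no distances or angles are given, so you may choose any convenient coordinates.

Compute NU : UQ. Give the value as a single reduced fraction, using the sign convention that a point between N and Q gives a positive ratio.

Choose coordinates Y = (0, 0), L = (1, 0), Q = (0, 1).
1. N is the centroid of triangle QLY ⇒ N = (1/3, 1/3)
2. U is the intersection of line LY and line NQ ⇒ U = (1/2, 0)
U = N + t·(Q−N) with t = -1/2, so NU:UQ = t:(1−t) = -1/2:3/2

NU:UQ = -1/3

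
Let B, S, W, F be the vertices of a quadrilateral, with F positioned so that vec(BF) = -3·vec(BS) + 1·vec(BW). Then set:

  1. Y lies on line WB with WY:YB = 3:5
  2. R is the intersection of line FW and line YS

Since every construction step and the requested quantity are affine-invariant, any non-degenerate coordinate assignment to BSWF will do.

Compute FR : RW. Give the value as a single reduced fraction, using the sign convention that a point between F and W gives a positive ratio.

Set B = (0, 0), S = (1, 0), W = (0, 1), F = (-3, 1); any affine frame gives the same invariant.
1. Y lies on line WB with WY:YB = 3:5 ⇒ Y = (0, 5/8)
2. R is the intersection of line FW and line YS ⇒ R = (-3/5, 1)
R = F + t·(W−F) with t = 4/5, so FR:RW = t:(1−t) = 4/5:1/5

FR:RW = 4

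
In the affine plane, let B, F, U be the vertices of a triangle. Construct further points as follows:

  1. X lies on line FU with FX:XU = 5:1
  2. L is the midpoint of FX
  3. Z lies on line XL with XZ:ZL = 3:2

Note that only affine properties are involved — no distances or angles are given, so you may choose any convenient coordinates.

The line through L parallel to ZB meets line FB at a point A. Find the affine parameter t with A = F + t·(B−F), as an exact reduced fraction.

t = 5/7

Choose coordinates B = (0, 0), F = (1, 0), U = (0, 1).
1. X lies on line FU with FX:XU = 5:1 ⇒ X = (1/6, 5/6)
2. L is the midpoint of FX ⇒ L = (7/12, 5/12)
3. Z lies on line XL with XZ:ZL = 3:2 ⇒ Z = (5/12, 7/12)
through L parallel to ZB: direction (-5/12, -7/12); meets FB at A = (2/7, 0)
A = F + t·(B−F) with t = 5/7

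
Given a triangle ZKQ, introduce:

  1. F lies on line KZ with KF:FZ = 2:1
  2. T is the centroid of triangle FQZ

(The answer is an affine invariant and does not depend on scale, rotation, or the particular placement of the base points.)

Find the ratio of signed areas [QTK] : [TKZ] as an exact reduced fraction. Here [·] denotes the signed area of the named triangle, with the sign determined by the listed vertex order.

Set Z = (0, 0), K = (1, 0), Q = (0, 1); any affine frame gives the same invariant.
1. F lies on line KZ with KF:FZ = 2:1 ⇒ F = (1/3, 0)
2. T is the centroid of triangle FQZ ⇒ T = (1/9, 1/3)
2·[QTK] = 5/9, 2·[TKZ] = -1/3
[QTK]:[TKZ] = 5/9:-1/3 = -5/3

[QTK]:[TKZ] = -5/3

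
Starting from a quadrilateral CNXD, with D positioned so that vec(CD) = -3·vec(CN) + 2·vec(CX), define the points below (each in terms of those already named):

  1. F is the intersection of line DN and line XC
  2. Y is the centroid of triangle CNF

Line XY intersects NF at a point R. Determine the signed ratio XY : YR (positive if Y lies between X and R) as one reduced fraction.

XY:YR = -4

Choose coordinates C = (0, 0), N = (1, 0), X = (0, 1), D = (-3, 2).
1. F is the intersection of line DN and line XC ⇒ F = (0, 1/2)
2. Y is the centroid of triangle CNF ⇒ Y = (1/3, 1/6)
line XY meets NF at R = (1/4, 3/8)
Y = X + t·(R−X) with t = 4/3, so XY:YR = 4/3:-1/3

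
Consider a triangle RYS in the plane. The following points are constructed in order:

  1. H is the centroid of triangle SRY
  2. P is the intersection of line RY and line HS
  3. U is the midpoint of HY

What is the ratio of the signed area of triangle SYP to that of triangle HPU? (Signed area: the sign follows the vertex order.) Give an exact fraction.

[SYP]:[HPU] = -6

Assign R = (0, 0), Y = (1, 0), S = (0, 1) — the answer is frame-independent, so this choice is without loss of generality.
1. H is the centroid of triangle SRY ⇒ H = (1/3, 1/3)
2. P is the intersection of line RY and line HS ⇒ P = (1/2, 0)
3. U is the midpoint of HY ⇒ U = (2/3, 1/6)
2·[SYP] = -1/2, 2·[HPU] = 1/12
[SYP]:[HPU] = -1/2:1/12 = -6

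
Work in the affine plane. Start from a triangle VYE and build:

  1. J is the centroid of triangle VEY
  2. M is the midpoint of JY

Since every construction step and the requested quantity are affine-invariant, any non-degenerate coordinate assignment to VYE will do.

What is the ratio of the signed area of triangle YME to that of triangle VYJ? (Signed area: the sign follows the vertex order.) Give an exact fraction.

Set V = (0, 0), Y = (1, 0), E = (0, 1); any affine frame gives the same invariant.
1. J is the centroid of triangle VEY ⇒ J = (1/3, 1/3)
2. M is the midpoint of JY ⇒ M = (2/3, 1/6)
2·[YME] = -1/6, 2·[VYJ] = 1/3
[YME]:[VYJ] = -1/6:1/3 = -1/2

[YME]:[VYJ] = -1/2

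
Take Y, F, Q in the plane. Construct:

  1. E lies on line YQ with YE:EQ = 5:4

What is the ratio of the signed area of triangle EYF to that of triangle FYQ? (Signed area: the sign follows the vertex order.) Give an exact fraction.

[EYF]:[FYQ] = -5/9

Set Y = (0, 0), F = (1, 0), Q = (0, 1); any affine frame gives the same invariant.
1. E lies on line YQ with YE:EQ = 5:4 ⇒ E = (0, 5/9)
2·[EYF] = 5/9, 2·[FYQ] = -1
[EYF]:[FYQ] = 5/9:-1 = -5/9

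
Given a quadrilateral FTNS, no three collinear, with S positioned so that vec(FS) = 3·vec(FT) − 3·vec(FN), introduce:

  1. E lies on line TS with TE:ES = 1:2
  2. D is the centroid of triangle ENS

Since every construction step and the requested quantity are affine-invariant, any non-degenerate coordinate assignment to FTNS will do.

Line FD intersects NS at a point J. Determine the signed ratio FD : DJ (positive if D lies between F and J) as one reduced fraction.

FD:DJ = -29/2

Set F = (0, 0), T = (1, 0), N = (0, 1), S = (3, -3); any affine frame gives the same invariant.
1. E lies on line TS with TE:ES = 1:2 ⇒ E = (5/3, -1)
2. D is the centroid of triangle ENS ⇒ D = (14/9, -1)
line FD meets NS at J = (42/29, -27/29)
D = F + t·(J−F) with t = 29/27, so FD:DJ = 29/27:-2/27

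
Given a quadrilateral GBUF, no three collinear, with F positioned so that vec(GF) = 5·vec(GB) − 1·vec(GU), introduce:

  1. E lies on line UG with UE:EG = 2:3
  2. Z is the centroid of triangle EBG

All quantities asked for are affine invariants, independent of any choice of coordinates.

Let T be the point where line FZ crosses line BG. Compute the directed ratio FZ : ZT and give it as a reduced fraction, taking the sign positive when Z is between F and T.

FZ:ZT = -6

Work in coordinates with G = (0, 0), B = (1, 0), U = (0, 1), F = (5, -1).
1. E lies on line UG with UE:EG = 2:3 ⇒ E = (0, 3/5)
2. Z is the centroid of triangle EBG ⇒ Z = (1/3, 1/5)
line FZ meets BG at T = (10/9, 0)
Z = F + t·(T−F) with t = 6/5, so FZ:ZT = 6/5:-1/5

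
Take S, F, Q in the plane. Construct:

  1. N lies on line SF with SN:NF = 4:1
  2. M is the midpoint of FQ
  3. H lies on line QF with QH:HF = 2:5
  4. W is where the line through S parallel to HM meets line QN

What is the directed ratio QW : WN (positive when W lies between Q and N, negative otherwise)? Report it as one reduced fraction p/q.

Set S = (0, 0), F = (1, 0), Q = (0, 1); any affine frame gives the same invariant.
1. N lies on line SF with SN:NF = 4:1 ⇒ N = (4/5, 0)
2. M is the midpoint of FQ ⇒ M = (1/2, 1/2)
3. H lies on line QF with QH:HF = 2:5 ⇒ H = (2/7, 5/7)
4. W is where the line through S parallel to HM meets line QN ⇒ W = (4, -4)
W = Q + t·(N−Q) with t = 5, so QW:WN = t:(1−t) = 5:-4

QW:WN = -5/4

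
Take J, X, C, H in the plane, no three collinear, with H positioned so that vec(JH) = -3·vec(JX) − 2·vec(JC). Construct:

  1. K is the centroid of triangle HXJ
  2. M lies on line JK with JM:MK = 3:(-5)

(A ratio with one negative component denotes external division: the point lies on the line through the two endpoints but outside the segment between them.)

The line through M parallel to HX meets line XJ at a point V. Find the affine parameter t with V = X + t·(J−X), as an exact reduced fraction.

t = 2

Set J = (0, 0), X = (1, 0), C = (0, 1), H = (-3, -2); any affine frame gives the same invariant.
1. K is the centroid of triangle HXJ ⇒ K = (-2/3, -2/3)
2. M lies on line JK with JM:MK = 3:(-5) ⇒ M = (1, 1)
through M parallel to HX: direction (4, 2); meets XJ at V = (-1, 0)
V = X + t·(J−X) with t = 2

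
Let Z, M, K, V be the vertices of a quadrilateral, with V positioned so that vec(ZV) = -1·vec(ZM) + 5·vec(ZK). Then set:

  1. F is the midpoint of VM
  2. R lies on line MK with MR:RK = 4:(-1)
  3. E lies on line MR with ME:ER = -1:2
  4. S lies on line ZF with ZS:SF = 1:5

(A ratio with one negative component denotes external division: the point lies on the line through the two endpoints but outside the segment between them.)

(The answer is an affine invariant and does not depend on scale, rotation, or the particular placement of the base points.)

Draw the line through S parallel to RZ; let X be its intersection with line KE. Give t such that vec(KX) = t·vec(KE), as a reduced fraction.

t = -1/12

Work in coordinates with Z = (0, 0), M = (1, 0), K = (0, 1), V = (-1, 5).
1. F is the midpoint of VM ⇒ F = (0, 5/2)
2. R lies on line MK with MR:RK = 4:(-1) ⇒ R = (-1/3, 4/3)
3. E lies on line MR with ME:ER = -1:2 ⇒ E = (7/3, -4/3)
4. S lies on line ZF with ZS:SF = 1:5 ⇒ S = (0, 5/12)
through S parallel to RZ: direction (1/3, -4/3); meets KE at X = (-7/36, 43/36)
X = K + t·(E−K) with t = -1/12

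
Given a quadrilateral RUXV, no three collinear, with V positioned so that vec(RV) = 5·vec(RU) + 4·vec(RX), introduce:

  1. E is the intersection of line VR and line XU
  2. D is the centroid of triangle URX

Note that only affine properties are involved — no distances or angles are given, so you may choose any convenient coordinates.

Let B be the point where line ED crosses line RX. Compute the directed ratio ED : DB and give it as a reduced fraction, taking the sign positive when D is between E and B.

ED:DB = 2/3

Choose coordinates R = (0, 0), U = (1, 0), X = (0, 1), V = (5, 4).
1. E is the intersection of line VR and line XU ⇒ E = (5/9, 4/9)
2. D is the centroid of triangle URX ⇒ D = (1/3, 1/3)
line ED meets RX at B = (0, 1/6)
D = E + t·(B−E) with t = 2/5, so ED:DB = 2/5:3/5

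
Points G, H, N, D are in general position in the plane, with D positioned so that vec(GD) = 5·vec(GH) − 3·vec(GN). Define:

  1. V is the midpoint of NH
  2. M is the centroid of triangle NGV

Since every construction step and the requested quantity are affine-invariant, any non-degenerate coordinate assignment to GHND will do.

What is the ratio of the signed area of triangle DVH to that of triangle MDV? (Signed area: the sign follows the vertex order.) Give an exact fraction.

[DVH]:[MDV] = 3/7

Assign G = (0, 0), H = (1, 0), N = (0, 1), D = (5, -3) — the answer is frame-independent, so this choice is without loss of generality.
1. V is the midpoint of NH ⇒ V = (1/2, 1/2)
2. M is the centroid of triangle NGV ⇒ M = (1/6, 1/2)
2·[DVH] = 1/2, 2·[MDV] = 7/6
[DVH]:[MDV] = 1/2:7/6 = 3/7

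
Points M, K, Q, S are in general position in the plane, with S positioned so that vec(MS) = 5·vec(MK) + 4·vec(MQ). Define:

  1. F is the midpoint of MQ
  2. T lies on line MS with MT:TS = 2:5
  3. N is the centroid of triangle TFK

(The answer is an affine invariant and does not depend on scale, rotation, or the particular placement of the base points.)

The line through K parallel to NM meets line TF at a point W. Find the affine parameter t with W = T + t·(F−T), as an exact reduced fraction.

t = -29/11

Assign M = (0, 0), K = (1, 0), Q = (0, 1), S = (5, 4) — the answer is frame-independent, so this choice is without loss of generality.
1. F is the midpoint of MQ ⇒ F = (0, 1/2)
2. T lies on line MS with MT:TS = 2:5 ⇒ T = (10/7, 8/7)
3. N is the centroid of triangle TFK ⇒ N = (17/21, 23/42)
through K parallel to NM: direction (-17/21, -23/42); meets TF at W = (400/77, 437/154)
W = T + t·(F−T) with t = -29/11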